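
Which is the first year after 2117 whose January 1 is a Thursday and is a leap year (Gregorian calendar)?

Jan 1 advances by 2 weekdays after a leap year and by 1 after a common year.
2117: Jan 1 is Friday.
2118: Saturday
2119: Sunday
2120: Monday (leap)
2121: Wednesday
2122: Thursday
2123: Friday
2124: Saturday (leap)
2125: Monday
2126: Tuesday
2127: Wednesday
2128: Thursday (leap)
2128 begins on a Thursday and is a leap year.

2128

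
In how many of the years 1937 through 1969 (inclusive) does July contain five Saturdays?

July has 31 days; it has five Saturdays when Saturday falls among the first (month-length − 28) days — i.e. when July 1 is one of Saturday/Friday/Thursday.
July 1 by year: 1937:Thu✓ 1938:Fri✓ 1939:Sat✓ 1940:Mon 1941:Tue 1942:Wed 1943:Thu✓ 1944:Sat✓ 1945:Sun 1946:Mon 1947:Tue 1948:Thu✓ 1949:Fri✓ 1950:Sat✓ 1951:Sun …(3 more)… 1955:Fri✓ 1956:Sun 1957:Mon 1958:Tue 1959:Wed 1960:Fri✓ 1961:Sat✓ 1962:Sun 1963:Mon 1964:Wed 1965:Thu✓ 1966:Fri✓ 1967:Sat✓ 1968:Mon 1969:Tue
Years with five Saturdays: 1937, 1938, 1939, 1943, 1944, 1948, 1949, 1950, 1954, 1955, 1960, 1961, 1965, 1966, 1967 → 15.

15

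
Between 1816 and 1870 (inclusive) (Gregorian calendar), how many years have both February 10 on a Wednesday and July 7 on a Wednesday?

Check each year's weekday for February 10 and July 7:
  1816: Sat/Sun  1817: Mon/Mon  1818: Tue/Tue  1819: Wed/Wed ✓  1820: Thu/Fri  1821: Sat/Sat  1822: Sun/Sun  1823: Mon/Mon  1824: Tue/Wed  1825: Thu/Thu  1826: Fri/Fri  1827: Sat/Sat  1828: Sun/Mon  1829: Tue/Tue  …(27 more)…  1857: Tue/Tue  1858: Wed/Wed ✓  1859: Thu/Thu  1860: Fri/Sat  1861: Sun/Sun  1862: Mon/Mon  1863: Tue/Tue  1864: Wed/Thu  1865: Fri/Fri  1866: Sat/Sat  1867: Sun/Sun  1868: Mon/Tue  1869: Wed/Wed ✓  1870: Thu/Thu
Both conditions hold in: 1819, 1830, 1841, 1847, 1858, 1869 — 6.

6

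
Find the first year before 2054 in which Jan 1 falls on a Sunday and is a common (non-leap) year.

2051

Jan 1 advances by 2 weekdays after a leap year and by 1 after a common year.
2054: Jan 1 is Thursday.
2053: Wednesday
2052: Monday (leap)
2051: Sunday
2051 begins on a Sunday and is a common year.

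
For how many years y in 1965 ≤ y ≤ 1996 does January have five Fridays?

January has 31 days; it has five Fridays when Friday falls among the first (month-length − 28) days — i.e. when January 1 is one of Friday/Thursday/Wednesday.
January 1 by year: 1965:Fri✓ 1966:Sat 1967:Sun 1968:Mon 1969:Wed✓ 1970:Thu✓ 1971:Fri✓ 1972:Sat 1973:Mon 1974:Tue 1975:Wed✓ 1976:Thu✓ 1977:Sat 1978:Sun 1979:Mon 1980:Tue 1981:Thu✓ 1982:Fri✓ 1983:Sat 1984:Sun 1985:Tue 1986:Wed✓ 1987:Thu✓ 1988:Fri✓ 1989:Sun 1990:Mon 1991:Tue 1992:Wed✓ 1993:Fri✓ 1994:Sat 1995:Sun 1996:Mon
Years with five Fridays: 1965, 1969, 1970, 1971, 1975, 1976, 1981, 1982, 1986, 1987, 1988, 1992, 1993 → 13.

13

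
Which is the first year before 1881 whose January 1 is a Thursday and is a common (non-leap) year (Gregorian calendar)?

Jan 1 advances by 2 weekdays after a leap year and by 1 after a common year.
1881: Jan 1 is Saturday.
1880: Thursday (leap)
1879: Wednesday
1878: Tuesday
1877: Monday
1876: Saturday (leap)
1875: Friday
1874: Thursday
1874 begins on a Thursday and is a common year.

1874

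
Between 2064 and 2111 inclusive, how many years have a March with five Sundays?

22

March has 31 days; it has five Sundays when Sunday falls among the first (month-length − 28) days — i.e. when March 1 is one of Sunday/Saturday/Friday.
March 1 by year: 2064:Sat✓ 2065:Sun✓ 2066:Mon 2067:Tue 2068:Thu 2069:Fri✓ 2070:Sat✓ 2071:Sun✓ 2072:Tue 2073:Wed 2074:Thu 2075:Fri✓ 2076:Sun✓ 2077:Mon 2078:Tue …(18 more)… 2097:Fri✓ 2098:Sat✓ 2099:Sun✓ 2100:Mon 2101:Tue 2102:Wed 2103:Thu 2104:Sat✓ 2105:Sun✓ 2106:Mon 2107:Tue 2108:Thu 2109:Fri✓ 2110:Sat✓ 2111:Sun✓
Years with five Sundays: 2064, 2065, 2069, 2070, 2071, 2075, 2076, 2080, 2081, 2082, 2086, 2087, 2092, 2093, 2097, 2098, 2099, 2104, 2105, 2109, 2110, 2111 → 22.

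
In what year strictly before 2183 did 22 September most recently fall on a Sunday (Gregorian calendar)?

2182

From one year to the next, a fixed date's weekday advances by 1, or by 2 when a Feb 29 lies between the two dates.
2183: September 22 is Monday.
2182: Sunday (−1)
22 September falls on a Sunday in 2182.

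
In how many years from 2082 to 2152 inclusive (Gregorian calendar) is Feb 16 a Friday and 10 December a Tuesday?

Check each year's weekday for Feb 16 and 10 December:
  2082: Mon/Thu  2083: Tue/Fri  2084: Wed/Sun  2085: Fri/Mon  2086: Sat/Tue  2087: Sun/Wed  2088: Mon/Fri  2089: Wed/Sat  2090: Thu/Sun  2091: Fri/Mon  2092: Sat/Wed  2093: Mon/Thu  2094: Tue/Fri  2095: Wed/Sat  …(43 more)…  2139: Mon/Thu  2140: Tue/Sat  2141: Thu/Sun  2142: Fri/Mon  2143: Sat/Tue  2144: Sun/Thu  2145: Tue/Fri  2146: Wed/Sat  2147: Thu/Sun  2148: Fri/Tue ✓  2149: Sun/Wed  2150: Mon/Thu  2151: Tue/Fri  2152: Wed/Sun
Both conditions hold in: 2120, 2148 — 2.

2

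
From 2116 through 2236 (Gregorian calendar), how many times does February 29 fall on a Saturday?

4

Leap years in 2116–2236: 30 of them.
Feb 29 weekday advances by 5 (mod 7) from one leap year to the next four years later (or differs when a century non-leap intervenes).
Leap-day weekdays: 2116:Sat✓ 2120:Thu 2124:Tue 2128:Sun 2132:Fri 2136:Wed 2140:Mon 2144:Sat✓ 2148:Thu 2152:Tue 2156:Sun 2160:Fri 2164:Wed …(4 more)… 2184:Sun 2188:Fri 2192:Wed 2196:Mon 2204:Wed 2208:Mon 2212:Sat✓ 2216:Thu 2220:Tue 2224:Sun 2228:Fri 2232:Wed 2236:Mon
Saturday: 2116, 2144, 2172, 2212 → 4.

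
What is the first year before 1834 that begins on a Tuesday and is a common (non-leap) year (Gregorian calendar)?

Jan 1 advances by 2 weekdays after a leap year and by 1 after a common year.
1834: Jan 1 is Wednesday.
1833: Tuesday
1833 begins on a Tuesday and is a common year.

1833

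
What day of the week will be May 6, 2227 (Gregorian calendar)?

January 1, 2227 is a Monday.
May 6 is day 126 of the year, i.e. 125 days after Jan 1.
125 mod 7 = 6, so advance 6 weekdays from Monday: Sunday.

Sunday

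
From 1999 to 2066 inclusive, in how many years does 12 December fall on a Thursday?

9

Track 12 December's weekday year by year (advancing +1, or +2 across a Feb 29):
  1999: Sun  2000: Tue (+2)  2001: Wed (+1)  2002: Thu (+1) ✓  2003: Fri (+1)
  2004: Sun (+2)  2005: Mon (+1)  2006: Tue (+1)  2007: Wed (+1)  2008: Fri (+2)
  2009: Sat (+1)  2010: Sun (+1)  2011: Mon (+1)  2012: Wed (+2)  … (40 more years) …
  2053: Fri (+1)  2054: Sat (+1)  2055: Sun (+1)  2056: Tue (+2)  2057: Wed (+1)
  2058: Thu (+1) ✓  2059: Fri (+1)  2060: Sun (+2)  2061: Mon (+1)  2062: Tue (+1)
  2063: Wed (+1)  2064: Fri (+2)  2065: Sat (+1)  2066: Sun (+1)
Thursday years: 2002, 2013, 2019, 2024, 2030, 2041, 2047, 2052, 2058 — 9 in total.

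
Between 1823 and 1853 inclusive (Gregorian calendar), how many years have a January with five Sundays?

13

January has 31 days; it has five Sundays when Sunday falls among the first (month-length − 28) days — i.e. when January 1 is one of Sunday/Saturday/Friday.
January 1 by year: 1823:Wed 1824:Thu 1825:Sat✓ 1826:Sun✓ 1827:Mon 1828:Tue 1829:Thu 1830:Fri✓ 1831:Sat✓ 1832:Sun✓ 1833:Tue 1834:Wed 1835:Thu 1836:Fri✓ 1837:Sun✓ 1838:Mon 1839:Tue 1840:Wed 1841:Fri✓ 1842:Sat✓ 1843:Sun✓ 1844:Mon 1845:Wed 1846:Thu 1847:Fri✓ 1848:Sat✓ 1849:Mon 1850:Tue 1851:Wed 1852:Thu 1853:Sat✓
Years with five Sundays: 1825, 1826, 1830, 1831, 1832, 1836, 1837, 1841, 1842, 1843, 1847, 1848, 1853 → 13.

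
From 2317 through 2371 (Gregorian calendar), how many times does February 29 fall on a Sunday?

Leap years in 2317–2371: 13 of them.
Feb 29 weekday advances by 5 (mod 7) from one leap year to the next four years later (or differs when a century non-leap intervenes).
Leap-day weekdays: 2320:Sun✓ 2324:Fri 2328:Wed 2332:Mon 2336:Sat 2340:Thu 2344:Tue 2348:Sun✓ 2352:Fri 2356:Wed 2360:Mon 2364:Sat 2368:Thu
Sunday: 2320, 2348 → 2.

2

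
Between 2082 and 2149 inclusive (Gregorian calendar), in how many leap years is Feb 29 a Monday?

Leap years in 2082–2149: 16 of them.
Feb 29 weekday advances by 5 (mod 7) from one leap year to the next four years later (or differs when a century non-leap intervenes).
Leap-day weekdays: 2084:Tue 2088:Sun 2092:Fri 2096:Wed 2104:Fri 2108:Wed 2112:Mon✓ 2116:Sat 2120:Thu 2124:Tue 2128:Sun 2132:Fri 2136:Wed 2140:Mon✓ 2144:Sat 2148:Thu
Monday: 2112, 2140 → 2.

2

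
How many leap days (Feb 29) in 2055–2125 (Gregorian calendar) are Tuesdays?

3

Leap years in 2055–2125: 17 of them.
Feb 29 weekday advances by 5 (mod 7) from one leap year to the next four years later (or differs when a century non-leap intervenes).
Leap-day weekdays: 2056:Tue✓ 2060:Sun 2064:Fri 2068:Wed 2072:Mon 2076:Sat 2080:Thu 2084:Tue✓ 2088:Sun 2092:Fri 2096:Wed 2104:Fri 2108:Wed 2112:Mon 2116:Sat 2120:Thu 2124:Tue✓
Tuesday: 2056, 2084, 2124 → 3.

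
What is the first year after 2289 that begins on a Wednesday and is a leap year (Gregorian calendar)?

2296

Jan 1 advances by 2 weekdays after a leap year and by 1 after a common year.
2289: Jan 1 is Tuesday.
2290: Wednesday
2291: Thursday
2292: Friday (leap)
2293: Sunday
2294: Monday
2295: Tuesday
2296: Wednesday (leap)
2296 begins on a Wednesday and is a leap year.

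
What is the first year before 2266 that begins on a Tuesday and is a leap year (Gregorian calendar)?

Jan 1 advances by 2 weekdays after a leap year and by 1 after a common year.
2266: Jan 1 is Monday.
2265: Sunday
2264: Friday (leap)
2263: Thursday
2262: Wednesday
2261: Tuesday
2260: Sunday (leap)
2259: Saturday
2258: Friday
2257: Thursday
2256: Tuesday (leap)
2256 begins on a Tuesday and is a leap year.

2256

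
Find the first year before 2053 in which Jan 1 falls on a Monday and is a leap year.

2052

Jan 1 advances by 2 weekdays after a leap year and by 1 after a common year.
2053: Jan 1 is Wednesday.
2052: Monday (leap)
2052 begins on a Monday and is a leap year.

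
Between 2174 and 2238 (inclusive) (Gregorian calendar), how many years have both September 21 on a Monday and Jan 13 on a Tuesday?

Check each year's weekday for September 21 and Jan 13:
  2174: Wed/Thu  2175: Thu/Fri  2176: Sat/Sat  2177: Sun/Mon  2178: Mon/Tue ✓  2179: Tue/Wed  2180: Thu/Thu  2181: Fri/Sat  2182: Sat/Sun  2183: Sun/Mon  2184: Tue/Tue  2185: Wed/Thu  2186: Thu/Fri  2187: Fri/Sat  …(37 more)…  2225: Wed/Thu  2226: Thu/Fri  2227: Fri/Sat  2228: Sun/Sun  2229: Mon/Tue ✓  2230: Tue/Wed  2231: Wed/Thu  2232: Fri/Fri  2233: Sat/Sun  2234: Sun/Mon  2235: Mon/Tue ✓  2236: Wed/Wed  2237: Thu/Fri  2238: Fri/Sat
Both conditions hold in: 2178, 2189, 2195, 2201, 2207, 2218, 2229, 2235 — 8.

8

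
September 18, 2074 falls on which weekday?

Tuesday

January 1, 2074 is a Monday.
September 18 is day 261 of the year, i.e. 260 days after Jan 1.
260 mod 7 = 1, so advance 1 weekday from Monday: Tuesday.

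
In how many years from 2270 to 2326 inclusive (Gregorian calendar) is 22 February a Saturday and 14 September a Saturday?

Check each year's weekday for 22 February and 14 September:
  2270: Tue/Wed  2271: Wed/Thu  2272: Thu/Sat  2273: Sat/Sun  2274: Sun/Mon  2275: Mon/Tue  2276: Tue/Thu  2277: Thu/Fri  2278: Fri/Sat  2279: Sat/Sun  2280: Sun/Tue  2281: Tue/Wed  2282: Wed/Thu  2283: Thu/Fri  …(29 more)…  2313: Sat/Sun  2314: Sun/Mon  2315: Mon/Tue  2316: Tue/Thu  2317: Thu/Fri  2318: Fri/Sat  2319: Sat/Sun  2320: Sun/Tue  2321: Tue/Wed  2322: Wed/Thu  2323: Thu/Fri  2324: Fri/Sun  2325: Sun/Mon  2326: Mon/Tue
Both conditions hold in: no year — 0.

0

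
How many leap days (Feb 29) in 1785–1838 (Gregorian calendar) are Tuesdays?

1

Leap years in 1785–1838: 12 of them.
Feb 29 weekday advances by 5 (mod 7) from one leap year to the next four years later (or differs when a century non-leap intervenes).
Leap-day weekdays: 1788:Fri 1792:Wed 1796:Mon 1804:Wed 1808:Mon 1812:Sat 1816:Thu 1820:Tue✓ 1824:Sun 1828:Fri 1832:Wed 1836:Mon
Tuesday: 1820 → 1.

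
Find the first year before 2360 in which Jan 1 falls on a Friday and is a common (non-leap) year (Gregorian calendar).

2354

Jan 1 advances by 2 weekdays after a leap year and by 1 after a common year.
2360: Jan 1 is Friday (leap).
2359: Thursday
2358: Wednesday
2357: Tuesday
2356: Sunday (leap)
2355: Saturday
2354: Friday
2354 begins on a Friday and is a common year.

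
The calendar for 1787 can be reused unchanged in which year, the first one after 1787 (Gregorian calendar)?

1798

Two years share a calendar iff Jan 1 falls on the same weekday and both are leap or both are common. 1787: Jan 1 is Monday, common year.
1788: Jan 1 Tuesday, leap
1789: Jan 1 Thursday, common
1790: Jan 1 Friday, common
1791: Jan 1 Saturday, common
1792: Jan 1 Sunday, leap
1793: Jan 1 Tuesday, common
1794: Jan 1 Wednesday, common
1795: Jan 1 Thursday, common
1796: Jan 1 Friday, leap
1797: Jan 1 Sunday, common
1798: Jan 1 Monday, common
1798 matches on both conditions.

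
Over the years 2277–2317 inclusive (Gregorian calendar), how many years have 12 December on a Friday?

Track 12 December's weekday year by year (advancing +1, or +2 across a Feb 29):
  2277: Wed  2278: Thu (+1)  2279: Fri (+1) ✓  2280: Sun (+2)  2281: Mon (+1)
  2282: Tue (+1)  2283: Wed (+1)  2284: Fri (+2) ✓  2285: Sat (+1)  2286: Sun (+1)
  2287: Mon (+1)  2288: Wed (+2)  2289: Thu (+1)  2290: Fri (+1) ✓  … (13 more years) …
  2304: Mon (+2)  2305: Tue (+1)  2306: Wed (+1)  2307: Thu (+1)  2308: Sat (+2)
  2309: Sun (+1)  2310: Mon (+1)  2311: Tue (+1)  2312: Thu (+2)  2313: Fri (+1) ✓
  2314: Sat (+1)  2315: Sun (+1)  2316: Tue (+2)  2317: Wed (+1)
Friday years: 2279, 2284, 2290, 2302, 2313 — 5 in total.

5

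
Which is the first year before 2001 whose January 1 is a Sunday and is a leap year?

Jan 1 advances by 2 weekdays after a leap year and by 1 after a common year.
2001: Jan 1 is Monday.
2000: Saturday (leap)
1999: Friday
1998: Thursday
1997: Wednesday
1996: Monday (leap)
1995: Sunday
1994: Saturday
1993: Friday
1992: Wednesday (leap)
1991: Tuesday
1990: Monday
1989: Sunday
1988: Friday (leap)
1987: Thursday
1986: Wednesday
1985: Tuesday
1984: Sunday (leap)
1984 begins on a Sunday and is a leap year.

1984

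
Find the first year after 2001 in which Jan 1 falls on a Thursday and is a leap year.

Jan 1 advances by 2 weekdays after a leap year and by 1 after a common year.
2001: Jan 1 is Monday.
2002: Tuesday
2003: Wednesday
2004: Thursday (leap)
2004 begins on a Thursday and is a leap year.

2004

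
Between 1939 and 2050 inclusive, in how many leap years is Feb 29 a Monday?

4

Leap years in 1939–2050: 28 of them.
Feb 29 weekday advances by 5 (mod 7) from one leap year to the next four years later (or differs when a century non-leap intervenes).
Leap-day weekdays: 1940:Thu 1944:Tue 1948:Sun 1952:Fri 1956:Wed 1960:Mon✓ 1964:Sat 1968:Thu 1972:Tue 1976:Sun 1980:Fri 1984:Wed 1988:Mon✓ 1992:Sat 1996:Thu 2000:Tue 2004:Sun 2008:Fri 2012:Wed 2016:Mon✓ 2020:Sat 2024:Thu 2028:Tue 2032:Sun 2036:Fri 2040:Wed 2044:Mon✓ 2048:Sat
Monday: 1960, 1988, 2016, 2044 → 4.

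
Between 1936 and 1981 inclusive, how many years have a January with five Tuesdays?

January has 31 days; it has five Tuesdays when Tuesday falls among the first (month-length − 28) days — i.e. when January 1 is one of Tuesday/Monday/Sunday.
January 1 by year: 1936:Wed 1937:Fri 1938:Sat 1939:Sun✓ 1940:Mon✓ 1941:Wed 1942:Thu 1943:Fri 1944:Sat 1945:Mon✓ 1946:Tue✓ 1947:Wed 1948:Thu 1949:Sat 1950:Sun✓ …(16 more)… 1967:Sun✓ 1968:Mon✓ 1969:Wed 1970:Thu 1971:Fri 1972:Sat 1973:Mon✓ 1974:Tue✓ 1975:Wed 1976:Thu 1977:Sat 1978:Sun✓ 1979:Mon✓ 1980:Tue✓ 1981:Thu
Years with five Tuesdays: 1939, 1940, 1945, 1946, 1950, 1951, 1952, 1956, 1957, 1961, 1962, 1963, 1967, 1968, 1973, 1974, 1978, 1979, 1980 → 19.

19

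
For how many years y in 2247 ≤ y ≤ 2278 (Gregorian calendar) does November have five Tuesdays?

November has 30 days; it has five Tuesdays when Tuesday falls among the first (month-length − 28) days — i.e. when November 1 is one of Tuesday/Monday.
November 1 by year: 2247:Mon✓ 2248:Wed 2249:Thu 2250:Fri 2251:Sat 2252:Mon✓ 2253:Tue✓ 2254:Wed 2255:Thu 2256:Sat 2257:Sun 2258:Mon✓ 2259:Tue✓ 2260:Thu 2261:Fri 2262:Sat 2263:Sun 2264:Tue✓ 2265:Wed 2266:Thu 2267:Fri 2268:Sun 2269:Mon✓ 2270:Tue✓ 2271:Wed 2272:Fri 2273:Sat 2274:Sun 2275:Mon✓ 2276:Wed 2277:Thu 2278:Fri
Years with five Tuesdays: 2247, 2252, 2253, 2258, 2259, 2264, 2269, 2270, 2275 → 9.

9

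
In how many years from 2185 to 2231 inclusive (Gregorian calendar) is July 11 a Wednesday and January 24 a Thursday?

Check each year's weekday for July 11 and January 24:
  2185: Mon/Mon  2186: Tue/Tue  2187: Wed/Wed  2188: Fri/Thu  2189: Sat/Sat  2190: Sun/Sun  2191: Mon/Mon  2192: Wed/Tue  2193: Thu/Thu  2194: Fri/Fri  2195: Sat/Sat  2196: Mon/Sun  2197: Tue/Tue  2198: Wed/Wed  …(19 more)…  2218: Sat/Sat  2219: Sun/Sun  2220: Tue/Mon  2221: Wed/Wed  2222: Thu/Thu  2223: Fri/Fri  2224: Sun/Sat  2225: Mon/Mon  2226: Tue/Tue  2227: Wed/Wed  2228: Fri/Thu  2229: Sat/Sat  2230: Sun/Sun  2231: Mon/Mon
Both conditions hold in: no year — 0.

0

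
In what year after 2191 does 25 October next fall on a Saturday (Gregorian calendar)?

2194

From one year to the next, a fixed date's weekday advances by 1, or by 2 when a Feb 29 lies between the two dates.
2191: October 25 is Tuesday.
2192: Thursday (+2)
2193: Friday (+1)
2194: Saturday (+1)
25 October falls on a Saturday in 2194.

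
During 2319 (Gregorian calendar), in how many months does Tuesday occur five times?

4

A month of length L has five Tuesdays iff its first Tuesday is on day ≤ L−28 (so day 1–3 in a 31-day month, 1–2 in a 30-day month, day 1 in a leap February).
Checking each month of 2319: Jan starts Wed (31d); Feb starts Sat (28d); Mar starts Sat (31d); Apr starts Tue (30d) ✓; May starts Thu (31d); Jun starts Sun (30d); Jul starts Tue (31d) ✓; Aug starts Fri (31d); Sep starts Mon (30d) ✓; Oct starts Wed (31d); Nov starts Sat (30d); Dec starts Mon (31d) ✓.
Five-Tuesday months: April, July, September, December → 4.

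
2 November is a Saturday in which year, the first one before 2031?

2030

From one year to the next, a fixed date's weekday advances by 1, or by 2 when a Feb 29 lies between the two dates.
2031: November 2 is Sunday.
2030: Saturday (−1)
2 November falls on a Saturday in 2030.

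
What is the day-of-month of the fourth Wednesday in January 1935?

January 1, 1935 is a Tuesday, so the first Wednesday is the 2nd.
The fourth Wednesday is 2 + 21 = 23.

23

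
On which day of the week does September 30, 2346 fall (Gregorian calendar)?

January 1, 2346 is a Tuesday.
September 30 is day 273 of the year, i.e. 272 days after Jan 1.
272 mod 7 = 6, so advance 6 weekdays from Tuesday: Monday.

Monday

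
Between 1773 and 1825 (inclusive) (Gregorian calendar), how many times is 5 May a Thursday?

Track 5 May's weekday year by year (advancing +1, or +2 across a Feb 29):
  1773: Wed  1774: Thu (+1) ✓  1775: Fri (+1)  1776: Sun (+2)  1777: Mon (+1)
  1778: Tue (+1)  1779: Wed (+1)  1780: Fri (+2)  1781: Sat (+1)  1782: Sun (+1)
  1783: Mon (+1)  1784: Wed (+2)  1785: Thu (+1) ✓  1786: Fri (+1)  … (25 more years) …
  1812: Tue (+2)  1813: Wed (+1)  1814: Thu (+1) ✓  1815: Fri (+1)  1816: Sun (+2)
  1817: Mon (+1)  1818: Tue (+1)  1819: Wed (+1)  1820: Fri (+2)  1821: Sat (+1)
  1822: Sun (+1)  1823: Mon (+1)  1824: Wed (+2)  1825: Thu (+1) ✓
Thursday years: 1774, 1785, 1791, 1796, 1803, 1808, 1814, 1825 — 8 in total.

8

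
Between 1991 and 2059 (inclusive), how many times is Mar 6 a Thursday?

10

Track Mar 6's weekday year by year (advancing +1, or +2 across a Feb 29):
  1991: Wed  1992: Fri (+2)  1993: Sat (+1)  1994: Sun (+1)  1995: Mon (+1)
  1996: Wed (+2)  1997: Thu (+1) ✓  1998: Fri (+1)  1999: Sat (+1)  2000: Mon (+2)
  2001: Tue (+1)  2002: Wed (+1)  2003: Thu (+1) ✓  2004: Sat (+2)  … (41 more years) …
  2046: Tue (+1)  2047: Wed (+1)  2048: Fri (+2)  2049: Sat (+1)  2050: Sun (+1)
  2051: Mon (+1)  2052: Wed (+2)  2053: Thu (+1) ✓  2054: Fri (+1)  2055: Sat (+1)
  2056: Mon (+2)  2057: Tue (+1)  2058: Wed (+1)  2059: Thu (+1) ✓
Thursday years: 1997, 2003, 2008, 2014, 2025, 2031, 2036, 2042, 2053, 2059 — 10 in total.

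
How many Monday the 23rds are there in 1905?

Check the 23rd of each month of 1905: Jan 23: Mon, Feb 23: Thu, Mar 23: Thu, Apr 23: Sun, May 23: Tue, Jun 23: Fri, Jul 23: Sun, Aug 23: Wed, Sep 23: Sat, Oct 23: Mon, Nov 23: Thu, Dec 23: Sat.
Monday occurs in January, October — 2 months.

2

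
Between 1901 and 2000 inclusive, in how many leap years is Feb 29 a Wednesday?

3

Leap years in 1901–2000: 25 of them.
Feb 29 weekday advances by 5 (mod 7) from one leap year to the next four years later (or differs when a century non-leap intervenes).
Leap-day weekdays: 1904:Mon 1908:Sat 1912:Thu 1916:Tue 1920:Sun 1924:Fri 1928:Wed✓ 1932:Mon 1936:Sat 1940:Thu 1944:Tue 1948:Sun 1952:Fri 1956:Wed✓ 1960:Mon 1964:Sat 1968:Thu 1972:Tue 1976:Sun 1980:Fri 1984:Wed✓ 1988:Mon 1992:Sat 1996:Thu 2000:Tue
Wednesday: 1928, 1956, 1984 → 3.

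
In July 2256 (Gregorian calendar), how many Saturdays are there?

4

July 2256 has 31 days and begins on Tuesday.
The first Saturday is July 5.
Saturdays fall on 5, 12, 19, 26 — that's 4.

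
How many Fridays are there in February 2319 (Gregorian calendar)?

4

February 2319 has 28 days and begins on Saturday.
The first Friday is February 7.
Fridays fall on 7, 14, 21, 28 — that's 4.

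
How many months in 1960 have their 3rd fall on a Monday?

1

Check the 3rd of each month of 1960: Jan 3: Sun, Feb 3: Wed, Mar 3: Thu, Apr 3: Sun, May 3: Tue, Jun 3: Fri, Jul 3: Sun, Aug 3: Wed, Sep 3: Sat, Oct 3: Mon, Nov 3: Thu, Dec 3: Sat.
Monday occurs in October — 1 month.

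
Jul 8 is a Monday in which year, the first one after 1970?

From one year to the next, a fixed date's weekday advances by 1, or by 2 when a Feb 29 lies between the two dates.
1970: July 8 is Wednesday.
1971: Thursday (+1)
1972: Saturday (+2)
1973: Sunday (+1)
1974: Monday (+1)
Jul 8 falls on a Monday in 1974.

1974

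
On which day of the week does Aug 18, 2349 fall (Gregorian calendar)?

Thursday

January 1, 2349 is a Saturday.
August 18 is day 230 of the year, i.e. 229 days after Jan 1.
229 mod 7 = 5, so advance 5 weekdays from Saturday: Thursday.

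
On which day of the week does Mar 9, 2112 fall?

Wednesday

January 1, 2112 is a Friday.
March 9 is day 69 of the year, i.e. 68 days after Jan 1.
68 mod 7 = 5, so advance 5 weekdays from Friday: Wednesday.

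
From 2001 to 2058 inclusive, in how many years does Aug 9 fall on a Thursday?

Track Aug 9's weekday year by year (advancing +1, or +2 across a Feb 29):
  2001: Thu ✓  2002: Fri (+1)  2003: Sat (+1)  2004: Mon (+2)  2005: Tue (+1)
  2006: Wed (+1)  2007: Thu (+1) ✓  2008: Sat (+2)  2009: Sun (+1)  2010: Mon (+1)
  2011: Tue (+1)  2012: Thu (+2) ✓  2013: Fri (+1)  2014: Sat (+1)  … (30 more years) …
  2045: Wed (+1)  2046: Thu (+1) ✓  2047: Fri (+1)  2048: Sun (+2)  2049: Mon (+1)
  2050: Tue (+1)  2051: Wed (+1)  2052: Fri (+2)  2053: Sat (+1)  2054: Sun (+1)
  2055: Mon (+1)  2056: Wed (+2)  2057: Thu (+1) ✓  2058: Fri (+1)
Thursday years: 2001, 2007, 2012, 2018, 2029, 2035, 2040, 2046, 2057 — 9 in total.

9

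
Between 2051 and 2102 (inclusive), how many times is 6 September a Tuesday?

Track 6 September's weekday year by year (advancing +1, or +2 across a Feb 29):
  2051: Wed  2052: Fri (+2)  2053: Sat (+1)  2054: Sun (+1)  2055: Mon (+1)
  2056: Wed (+2)  2057: Thu (+1)  2058: Fri (+1)  2059: Sat (+1)  2060: Mon (+2)
  2061: Tue (+1) ✓  2062: Wed (+1)  2063: Thu (+1)  2064: Sat (+2)  … (24 more years) …
  2089: Tue (+1) ✓  2090: Wed (+1)  2091: Thu (+1)  2092: Sat (+2)  2093: Sun (+1)
  2094: Mon (+1)  2095: Tue (+1) ✓  2096: Thu (+2)  2097: Fri (+1)  2098: Sat (+1)
  2099: Sun (+1)  2100: Mon (+1)  2101: Tue (+1) ✓  2102: Wed (+1)
Tuesday years: 2061, 2067, 2072, 2078, 2089, 2095, 2101 — 7 in total.

7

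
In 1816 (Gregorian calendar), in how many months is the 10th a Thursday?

Check the 10th of each month of 1816: Jan 10: Wed, Feb 10: Sat, Mar 10: Sun, Apr 10: Wed, May 10: Fri, Jun 10: Mon, Jul 10: Wed, Aug 10: Sat, Sep 10: Tue, Oct 10: Thu, Nov 10: Sun, Dec 10: Tue.
Thursday occurs in October — 1 month.

1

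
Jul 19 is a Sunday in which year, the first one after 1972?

From one year to the next, a fixed date's weekday advances by 1, or by 2 when a Feb 29 lies between the two dates.
1972: July 19 is Wednesday.
1973: Thursday (+1)
1974: Friday (+1)
1975: Saturday (+1)
1976: Monday (+2)
1977: Tuesday (+1)
1978: Wednesday (+1)
1979: Thursday (+1)
1980: Saturday (+2)
1981: Sunday (+1)
Jul 19 falls on a Sunday in 1981.

1981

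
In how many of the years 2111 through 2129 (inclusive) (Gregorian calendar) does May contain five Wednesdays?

May has 31 days; it has five Wednesdays when Wednesday falls among the first (month-length − 28) days — i.e. when May 1 is one of Wednesday/Tuesday/Monday.
May 1 by year: 2111:Fri 2112:Sun 2113:Mon✓ 2114:Tue✓ 2115:Wed✓ 2116:Fri 2117:Sat 2118:Sun 2119:Mon✓ 2120:Wed✓ 2121:Thu 2122:Fri 2123:Sat 2124:Mon✓ 2125:Tue✓ 2126:Wed✓ 2127:Thu 2128:Sat 2129:Sun
Years with five Wednesdays: 2113, 2114, 2115, 2119, 2120, 2124, 2125, 2126 → 8.

8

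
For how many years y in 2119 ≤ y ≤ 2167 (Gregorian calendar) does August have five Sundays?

August has 31 days; it has five Sundays when Sunday falls among the first (month-length − 28) days — i.e. when August 1 is one of Sunday/Saturday/Friday.
August 1 by year: 2119:Tue 2120:Thu 2121:Fri✓ 2122:Sat✓ 2123:Sun✓ 2124:Tue 2125:Wed 2126:Thu 2127:Fri✓ 2128:Sun✓ 2129:Mon 2130:Tue 2131:Wed 2132:Fri✓ 2133:Sat✓ …(19 more)… 2153:Wed 2154:Thu 2155:Fri✓ 2156:Sun✓ 2157:Mon 2158:Tue 2159:Wed 2160:Fri✓ 2161:Sat✓ 2162:Sun✓ 2163:Mon 2164:Wed 2165:Thu 2166:Fri✓ 2167:Sat✓
Years with five Sundays: 2121, 2122, 2123, 2127, 2128, 2132, 2133, 2134, 2138, 2139, 2144, 2145, 2149, 2150, 2151, 2155, 2156, 2160, 2161, 2162, 2166, 2167 → 22.

22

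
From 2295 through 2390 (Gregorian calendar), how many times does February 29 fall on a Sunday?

3

Leap years in 2295–2390: 23 of them.
Feb 29 weekday advances by 5 (mod 7) from one leap year to the next four years later (or differs when a century non-leap intervenes).
Leap-day weekdays: 2296:Sat 2304:Mon 2308:Sat 2312:Thu 2316:Tue 2320:Sun✓ 2324:Fri 2328:Wed 2332:Mon 2336:Sat 2340:Thu 2344:Tue 2348:Sun✓ 2352:Fri 2356:Wed 2360:Mon 2364:Sat 2368:Thu 2372:Tue 2376:Sun✓ 2380:Fri 2384:Wed 2388:Mon
Sunday: 2320, 2348, 2376 → 3.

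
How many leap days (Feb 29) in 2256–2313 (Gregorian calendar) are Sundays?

Leap years in 2256–2313: 14 of them.
Feb 29 weekday advances by 5 (mod 7) from one leap year to the next four years later (or differs when a century non-leap intervenes).
Leap-day weekdays: 2256:Fri 2260:Wed 2264:Mon 2268:Sat 2272:Thu 2276:Tue 2280:Sun✓ 2284:Fri 2288:Wed 2292:Mon 2296:Sat 2304:Mon 2308:Sat 2312:Thu
Sunday: 2280 → 1.

1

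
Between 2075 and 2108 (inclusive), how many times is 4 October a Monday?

Track 4 October's weekday year by year (advancing +1, or +2 across a Feb 29):
  2075: Fri  2076: Sun (+2)  2077: Mon (+1) ✓  2078: Tue (+1)  2079: Wed (+1)
  2080: Fri (+2)  2081: Sat (+1)  2082: Sun (+1)  2083: Mon (+1) ✓  2084: Wed (+2)
  2085: Thu (+1)  2086: Fri (+1)  2087: Sat (+1)  2088: Mon (+2) ✓  … (6 more years) …
  2095: Tue (+1)  2096: Thu (+2)  2097: Fri (+1)  2098: Sat (+1)  2099: Sun (+1)
  2100: Mon (+1) ✓  2101: Tue (+1)  2102: Wed (+1)  2103: Thu (+1)  2104: Sat (+2)
  2105: Sun (+1)  2106: Mon (+1) ✓  2107: Tue (+1)  2108: Thu (+2)
Monday years: 2077, 2083, 2088, 2094, 2100, 2106 — 6 in total.

6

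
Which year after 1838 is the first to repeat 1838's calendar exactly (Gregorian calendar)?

Two years share a calendar iff Jan 1 falls on the same weekday and both are leap or both are common. 1838: Jan 1 is Monday, common year.
1839: Jan 1 Tuesday, common
1840: Jan 1 Wednesday, leap
1841: Jan 1 Friday, common
1842: Jan 1 Saturday, common
1843: Jan 1 Sunday, common
1844: Jan 1 Monday, leap
1845: Jan 1 Wednesday, common
1846: Jan 1 Thursday, common
1847: Jan 1 Friday, common
1848: Jan 1 Saturday, leap
1849: Jan 1 Monday, common
1849 matches on both conditions.

1849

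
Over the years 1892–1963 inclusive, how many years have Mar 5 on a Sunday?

11

Track Mar 5's weekday year by year (advancing +1, or +2 across a Feb 29):
  1892: Sat  1893: Sun (+1) ✓  1894: Mon (+1)  1895: Tue (+1)  1896: Thu (+2)
  1897: Fri (+1)  1898: Sat (+1)  1899: Sun (+1) ✓  1900: Mon (+1)  1901: Tue (+1)
  1902: Wed (+1)  1903: Thu (+1)  1904: Sat (+2)  1905: Sun (+1) ✓  … (44 more years) …
  1950: Sun (+1) ✓  1951: Mon (+1)  1952: Wed (+2)  1953: Thu (+1)  1954: Fri (+1)
  1955: Sat (+1)  1956: Mon (+2)  1957: Tue (+1)  1958: Wed (+1)  1959: Thu (+1)
  1960: Sat (+2)  1961: Sun (+1) ✓  1962: Mon (+1)  1963: Tue (+1)
Sunday years: 1893, 1899, 1905, 1911, 1916, 1922, 1933, 1939, 1944, 1950, 1961 — 11 in total.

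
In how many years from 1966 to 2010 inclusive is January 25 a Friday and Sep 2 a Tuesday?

2

Check each year's weekday for January 25 and Sep 2:
  1966: Tue/Fri  1967: Wed/Sat  1968: Thu/Mon  1969: Sat/Tue  1970: Sun/Wed  1971: Mon/Thu  1972: Tue/Sat  1973: Thu/Sun  1974: Fri/Mon  1975: Sat/Tue  1976: Sun/Thu  1977: Tue/Fri  1978: Wed/Sat  1979: Thu/Sun  …(17 more)…  1997: Sat/Tue  1998: Sun/Wed  1999: Mon/Thu  2000: Tue/Sat  2001: Thu/Sun  2002: Fri/Mon  2003: Sat/Tue  2004: Sun/Thu  2005: Tue/Fri  2006: Wed/Sat  2007: Thu/Sun  2008: Fri/Tue ✓  2009: Sun/Wed  2010: Mon/Thu
Both conditions hold in: 1980, 2008 — 2.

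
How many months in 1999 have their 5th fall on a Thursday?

1

Check the 5th of each month of 1999: Jan 5: Tue, Feb 5: Fri, Mar 5: Fri, Apr 5: Mon, May 5: Wed, Jun 5: Sat, Jul 5: Mon, Aug 5: Thu, Sep 5: Sun, Oct 5: Tue, Nov 5: Fri, Dec 5: Sun.
Thursday occurs in August — 1 month.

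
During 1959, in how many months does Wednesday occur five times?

4

A month of length L has five Wednesdays iff its first Wednesday is on day ≤ L−28 (so day 1–3 in a 31-day month, 1–2 in a 30-day month, day 1 in a leap February).
Checking each month of 1959: Jan starts Thu (31d); Feb starts Sun (28d); Mar starts Sun (31d); Apr starts Wed (30d) ✓; May starts Fri (31d); Jun starts Mon (30d); Jul starts Wed (31d) ✓; Aug starts Sat (31d); Sep starts Tue (30d) ✓; Oct starts Thu (31d); Nov starts Sun (30d); Dec starts Tue (31d) ✓.
Five-Wednesday months: April, July, September, December → 4.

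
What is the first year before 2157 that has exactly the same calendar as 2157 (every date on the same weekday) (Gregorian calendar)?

Two years share a calendar iff Jan 1 falls on the same weekday and both are leap or both are common. 2157: Jan 1 is Saturday, common year.
2156: Jan 1 Thursday, leap
2155: Jan 1 Wednesday, common
2154: Jan 1 Tuesday, common
2153: Jan 1 Monday, common
2152: Jan 1 Saturday, leap
2151: Jan 1 Friday, common
2150: Jan 1 Thursday, common
2149: Jan 1 Wednesday, common
2148: Jan 1 Monday, leap
2147: Jan 1 Sunday, common
2146: Jan 1 Saturday, common
2146 matches on both conditions.

2146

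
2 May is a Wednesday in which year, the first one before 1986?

1984

From one year to the next, a fixed date's weekday advances by 1, or by 2 when a Feb 29 lies between the two dates.
1986: May 2 is Friday.
1985: Thursday (−1)
1984: Wednesday (−1)
2 May falls on a Wednesday in 1984.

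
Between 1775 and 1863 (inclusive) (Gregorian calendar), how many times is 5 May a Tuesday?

Track 5 May's weekday year by year (advancing +1, or +2 across a Feb 29):
  1775: Fri  1776: Sun (+2)  1777: Mon (+1)  1778: Tue (+1) ✓  1779: Wed (+1)
  1780: Fri (+2)  1781: Sat (+1)  1782: Sun (+1)  1783: Mon (+1)  1784: Wed (+2)
  1785: Thu (+1)  1786: Fri (+1)  1787: Sat (+1)  1788: Mon (+2)  … (61 more years) …
  1850: Sun (+1)  1851: Mon (+1)  1852: Wed (+2)  1853: Thu (+1)  1854: Fri (+1)
  1855: Sat (+1)  1856: Mon (+2)  1857: Tue (+1) ✓  1858: Wed (+1)  1859: Thu (+1)
  1860: Sat (+2)  1861: Sun (+1)  1862: Mon (+1)  1863: Tue (+1) ✓
Tuesday years: 1778, 1789, 1795, 1801, 1807, 1812, 1818, 1829, 1835, 1840, 1846, 1857, 1863 — 13 in total.

13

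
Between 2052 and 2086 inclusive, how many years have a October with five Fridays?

15

October has 31 days; it has five Fridays when Friday falls among the first (month-length − 28) days — i.e. when October 1 is one of Friday/Thursday/Wednesday.
October 1 by year: 2052:Tue 2053:Wed✓ 2054:Thu✓ 2055:Fri✓ 2056:Sun 2057:Mon 2058:Tue 2059:Wed✓ 2060:Fri✓ 2061:Sat 2062:Sun 2063:Mon 2064:Wed✓ 2065:Thu✓ 2066:Fri✓ …(5 more)… 2072:Sat 2073:Sun 2074:Mon 2075:Tue 2076:Thu✓ 2077:Fri✓ 2078:Sat 2079:Sun 2080:Tue 2081:Wed✓ 2082:Thu✓ 2083:Fri✓ 2084:Sun 2085:Mon 2086:Tue
Years with five Fridays: 2053, 2054, 2055, 2059, 2060, 2064, 2065, 2066, 2070, 2071, 2076, 2077, 2081, 2082, 2083 → 15.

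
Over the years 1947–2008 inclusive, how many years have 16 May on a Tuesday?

Track 16 May's weekday year by year (advancing +1, or +2 across a Feb 29):
  1947: Fri  1948: Sun (+2)  1949: Mon (+1)  1950: Tue (+1) ✓  1951: Wed (+1)
  1952: Fri (+2)  1953: Sat (+1)  1954: Sun (+1)  1955: Mon (+1)  1956: Wed (+2)
  1957: Thu (+1)  1958: Fri (+1)  1959: Sat (+1)  1960: Mon (+2)  … (34 more years) …
  1995: Tue (+1) ✓  1996: Thu (+2)  1997: Fri (+1)  1998: Sat (+1)  1999: Sun (+1)
  2000: Tue (+2) ✓  2001: Wed (+1)  2002: Thu (+1)  2003: Fri (+1)  2004: Sun (+2)
  2005: Mon (+1)  2006: Tue (+1) ✓  2007: Wed (+1)  2008: Fri (+2)
Tuesday years: 1950, 1961, 1967, 1972, 1978, 1989, 1995, 2000, 2006 — 9 in total.

9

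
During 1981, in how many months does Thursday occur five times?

5

A month of length L has five Thursdays iff its first Thursday is on day ≤ L−28 (so day 1–3 in a 31-day month, 1–2 in a 30-day month, day 1 in a leap February).
Checking each month of 1981: Jan starts Thu (31d) ✓; Feb starts Sun (28d); Mar starts Sun (31d); Apr starts Wed (30d) ✓; May starts Fri (31d); Jun starts Mon (30d); Jul starts Wed (31d) ✓; Aug starts Sat (31d); Sep starts Tue (30d); Oct starts Thu (31d) ✓; Nov starts Sun (30d); Dec starts Tue (31d) ✓.
Five-Thursday months: January, April, July, October, December → 5.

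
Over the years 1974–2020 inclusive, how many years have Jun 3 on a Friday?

7

Track Jun 3's weekday year by year (advancing +1, or +2 across a Feb 29):
  1974: Mon  1975: Tue (+1)  1976: Thu (+2)  1977: Fri (+1) ✓  1978: Sat (+1)
  1979: Sun (+1)  1980: Tue (+2)  1981: Wed (+1)  1982: Thu (+1)  1983: Fri (+1) ✓
  1984: Sun (+2)  1985: Mon (+1)  1986: Tue (+1)  1987: Wed (+1)  … (19 more years) …
  2007: Sun (+1)  2008: Tue (+2)  2009: Wed (+1)  2010: Thu (+1)  2011: Fri (+1) ✓
  2012: Sun (+2)  2013: Mon (+1)  2014: Tue (+1)  2015: Wed (+1)  2016: Fri (+2) ✓
  2017: Sat (+1)  2018: Sun (+1)  2019: Mon (+1)  2020: Wed (+2)
Friday years: 1977, 1983, 1988, 1994, 2005, 2011, 2016 — 7 in total.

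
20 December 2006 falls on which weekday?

January 1, 2006 is a Sunday.
December 20 is day 354 of the year, i.e. 353 days after Jan 1.
353 mod 7 = 3, so advance 3 weekdays from Sunday: Wednesday.

Wednesday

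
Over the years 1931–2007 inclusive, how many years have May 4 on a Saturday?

Track May 4's weekday year by year (advancing +1, or +2 across a Feb 29):
  1931: Mon  1932: Wed (+2)  1933: Thu (+1)  1934: Fri (+1)  1935: Sat (+1) ✓
  1936: Mon (+2)  1937: Tue (+1)  1938: Wed (+1)  1939: Thu (+1)  1940: Sat (+2) ✓
  1941: Sun (+1)  1942: Mon (+1)  1943: Tue (+1)  1944: Thu (+2)  … (49 more years) …
  1994: Wed (+1)  1995: Thu (+1)  1996: Sat (+2) ✓  1997: Sun (+1)  1998: Mon (+1)
  1999: Tue (+1)  2000: Thu (+2)  2001: Fri (+1)  2002: Sat (+1) ✓  2003: Sun (+1)
  2004: Tue (+2)  2005: Wed (+1)  2006: Thu (+1)  2007: Fri (+1)
Saturday years: 1935, 1940, 1946, 1957, 1963, 1968, 1974, 1985, 1991, 1996, 2002 — 11 in total.

11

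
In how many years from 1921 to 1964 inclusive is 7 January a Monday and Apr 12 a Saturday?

2

Check each year's weekday for 7 January and Apr 12:
  1921: Fri/Tue  1922: Sat/Wed  1923: Sun/Thu  1924: Mon/Sat ✓  1925: Wed/Sun  1926: Thu/Mon  1927: Fri/Tue  1928: Sat/Thu  1929: Mon/Fri  1930: Tue/Sat  1931: Wed/Sun  1932: Thu/Tue  1933: Sat/Wed  1934: Sun/Thu  …(16 more)…  1951: Sun/Thu  1952: Mon/Sat ✓  1953: Wed/Sun  1954: Thu/Mon  1955: Fri/Tue  1956: Sat/Thu  1957: Mon/Fri  1958: Tue/Sat  1959: Wed/Sun  1960: Thu/Tue  1961: Sat/Wed  1962: Sun/Thu  1963: Mon/Fri  1964: Tue/Sun
Both conditions hold in: 1924, 1952 — 2.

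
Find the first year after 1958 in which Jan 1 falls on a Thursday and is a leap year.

1976

Jan 1 advances by 2 weekdays after a leap year and by 1 after a common year.
1958: Jan 1 is Wednesday.
1959: Thursday
1960: Friday (leap)
1961: Sunday
1962: Monday
1963: Tuesday
1964: Wednesday (leap)
1965: Friday
1966: Saturday
1967: Sunday
1968: Monday (leap)
1969: Wednesday
1970: Thursday
1971: Friday
1972: Saturday (leap)
1973: Monday
1974: Tuesday
1975: Wednesday
1976: Thursday (leap)
1976 begins on a Thursday and is a leap year.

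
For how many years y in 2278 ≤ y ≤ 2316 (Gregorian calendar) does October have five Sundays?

October has 31 days; it has five Sundays when Sunday falls among the first (month-length − 28) days — i.e. when October 1 is one of Sunday/Saturday/Friday.
October 1 by year: 2278:Tue 2279:Wed 2280:Fri✓ 2281:Sat✓ 2282:Sun✓ 2283:Mon 2284:Wed 2285:Thu 2286:Fri✓ 2287:Sat✓ 2288:Mon 2289:Tue 2290:Wed 2291:Thu 2292:Sat✓ …(9 more)… 2302:Wed 2303:Thu 2304:Sat✓ 2305:Sun✓ 2306:Mon 2307:Tue 2308:Thu 2309:Fri✓ 2310:Sat✓ 2311:Sun✓ 2312:Tue 2313:Wed 2314:Thu 2315:Fri✓ 2316:Sun✓
Years with five Sundays: 2280, 2281, 2282, 2286, 2287, 2292, 2293, 2297, 2298, 2299, 2304, 2305, 2309, 2310, 2311, 2315, 2316 → 17.

17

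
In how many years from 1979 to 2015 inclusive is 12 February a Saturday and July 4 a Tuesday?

1

Check each year's weekday for 12 February and July 4:
  1979: Mon/Wed  1980: Tue/Fri  1981: Thu/Sat  1982: Fri/Sun  1983: Sat/Mon  1984: Sun/Wed  1985: Tue/Thu  1986: Wed/Fri  1987: Thu/Sat  1988: Fri/Mon  1989: Sun/Tue  1990: Mon/Wed  1991: Tue/Thu  1992: Wed/Sat  …(9 more)…  2002: Tue/Thu  2003: Wed/Fri  2004: Thu/Sun  2005: Sat/Mon  2006: Sun/Tue  2007: Mon/Wed  2008: Tue/Fri  2009: Thu/Sat  2010: Fri/Sun  2011: Sat/Mon  2012: Sun/Wed  2013: Tue/Thu  2014: Wed/Fri  2015: Thu/Sat
Both conditions hold in: 2000 — 1.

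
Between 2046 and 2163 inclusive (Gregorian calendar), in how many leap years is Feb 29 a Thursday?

4

Leap years in 2046–2163: 28 of them.
Feb 29 weekday advances by 5 (mod 7) from one leap year to the next four years later (or differs when a century non-leap intervenes).
Leap-day weekdays: 2048:Sat 2052:Thu✓ 2056:Tue 2060:Sun 2064:Fri 2068:Wed 2072:Mon 2076:Sat 2080:Thu✓ 2084:Tue 2088:Sun 2092:Fri 2096:Wed 2104:Fri 2108:Wed 2112:Mon 2116:Sat 2120:Thu✓ 2124:Tue 2128:Sun 2132:Fri 2136:Wed 2140:Mon 2144:Sat 2148:Thu✓ 2152:Tue 2156:Sun 2160:Fri
Thursday: 2052, 2080, 2120, 2148 → 4.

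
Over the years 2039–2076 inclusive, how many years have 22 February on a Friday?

6

Track 22 February's weekday year by year (advancing +1, or +2 across a Feb 29):
  2039: Tue  2040: Wed (+1)  2041: Fri (+2) ✓  2042: Sat (+1)  2043: Sun (+1)
  2044: Mon (+1)  2045: Wed (+2)  2046: Thu (+1)  2047: Fri (+1) ✓  2048: Sat (+1)
  2049: Mon (+2)  2050: Tue (+1)  2051: Wed (+1)  2052: Thu (+1)  … (10 more years) …
  2063: Thu (+1)  2064: Fri (+1) ✓  2065: Sun (+2)  2066: Mon (+1)  2067: Tue (+1)
  2068: Wed (+1)  2069: Fri (+2) ✓  2070: Sat (+1)  2071: Sun (+1)  2072: Mon (+1)
  2073: Wed (+2)  2074: Thu (+1)  2075: Fri (+1) ✓  2076: Sat (+1)
Friday years: 2041, 2047, 2058, 2064, 2069, 2075 — 6 in total.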